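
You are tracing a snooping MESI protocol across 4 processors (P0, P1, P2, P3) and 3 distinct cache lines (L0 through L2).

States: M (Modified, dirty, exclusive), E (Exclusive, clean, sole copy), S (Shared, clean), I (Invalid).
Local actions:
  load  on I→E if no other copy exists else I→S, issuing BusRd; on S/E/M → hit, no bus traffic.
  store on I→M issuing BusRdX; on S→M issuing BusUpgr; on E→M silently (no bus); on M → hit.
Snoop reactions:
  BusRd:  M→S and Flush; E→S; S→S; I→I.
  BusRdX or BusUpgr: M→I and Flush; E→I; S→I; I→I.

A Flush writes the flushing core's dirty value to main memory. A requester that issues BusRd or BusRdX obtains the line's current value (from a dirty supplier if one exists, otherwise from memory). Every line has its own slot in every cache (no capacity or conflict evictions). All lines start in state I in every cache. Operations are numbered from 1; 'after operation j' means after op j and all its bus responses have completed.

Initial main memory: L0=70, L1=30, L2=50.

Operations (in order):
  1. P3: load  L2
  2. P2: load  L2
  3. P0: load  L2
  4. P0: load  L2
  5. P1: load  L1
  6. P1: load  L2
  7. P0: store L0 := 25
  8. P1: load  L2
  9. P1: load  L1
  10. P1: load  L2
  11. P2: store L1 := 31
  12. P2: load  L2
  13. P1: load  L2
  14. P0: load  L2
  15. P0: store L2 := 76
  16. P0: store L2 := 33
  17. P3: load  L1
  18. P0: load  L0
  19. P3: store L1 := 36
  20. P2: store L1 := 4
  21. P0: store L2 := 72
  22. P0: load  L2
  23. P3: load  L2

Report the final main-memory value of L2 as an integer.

1. P3: load  L2  bus=[BusRd]  L2: P0=I P1=I P2=I P3=E  mem[L2]=50
2. P2: load  L2  bus=[BusRd]  L2: P0=I P1=I P2=S P3=S  mem[L2]=50
3. P0: load  L2  bus=[BusRd]  L2: P0=S P1=I P2=S P3=S  mem[L2]=50
4. P0: load  L2  bus=[-]  L2: P0=S P1=I P2=S P3=S  mem[L2]=50
5. P1: load  L1  bus=[BusRd]  L1: P0=I P1=E P2=I P3=I  mem[L1]=30
6. P1: load  L2  bus=[BusRd]  L2: P0=S P1=S P2=S P3=S  mem[L2]=50
7. P0: store L0 := 25  bus=[BusRdX]  L0: P0=M P1=I P2=I P3=I  mem[L0]=70
8. P1: load  L2  bus=[-]  L2: P0=S P1=S P2=S P3=S  mem[L2]=50
9. P1: load  L1  bus=[-]  L1: P0=I P1=E P2=I P3=I  mem[L1]=30
10. P1: load  L2  bus=[-]  L2: P0=S P1=S P2=S P3=S  mem[L2]=50
11. P2: store L1 := 31  bus=[BusRdX]  L1: P0=I P1=I P2=M P3=I  mem[L1]=30
12. P2: load  L2  bus=[-]  L2: P0=S P1=S P2=S P3=S  mem[L2]=50
13. P1: load  L2  bus=[-]  L2: P0=S P1=S P2=S P3=S  mem[L2]=50
14. P0: load  L2  bus=[-]  L2: P0=S P1=S P2=S P3=S  mem[L2]=50
15. P0: store L2 := 76  bus=[BusUpgr]  L2: P0=M P1=I P2=I P3=I  mem[L2]=50
16. P0: store L2 := 33  bus=[-]  L2: P0=M P1=I P2=I P3=I  mem[L2]=50
17. P3: load  L1  bus=[BusRd,Flush]  L1: P0=I P1=I P2=S P3=S  mem[L1]=31
18. P0: load  L0  bus=[-]  L0: P0=M P1=I P2=I P3=I  mem[L0]=70
19. P3: store L1 := 36  bus=[BusUpgr]  L1: P0=I P1=I P2=I P3=M  mem[L1]=31
20. P2: store L1 := 4  bus=[BusRdX,Flush]  L1: P0=I P1=I P2=M P3=I  mem[L1]=36
21. P0: store L2 := 72  bus=[-]  L2: P0=M P1=I P2=I P3=I  mem[L2]=50
22. P0: load  L2  bus=[-]  L2: P0=M P1=I P2=I P3=I  mem[L2]=50
23. P3: load  L2  bus=[BusRd,Flush]  L2: P0=S P1=I P2=I P3=S  mem[L2]=72

memory[L2] = 72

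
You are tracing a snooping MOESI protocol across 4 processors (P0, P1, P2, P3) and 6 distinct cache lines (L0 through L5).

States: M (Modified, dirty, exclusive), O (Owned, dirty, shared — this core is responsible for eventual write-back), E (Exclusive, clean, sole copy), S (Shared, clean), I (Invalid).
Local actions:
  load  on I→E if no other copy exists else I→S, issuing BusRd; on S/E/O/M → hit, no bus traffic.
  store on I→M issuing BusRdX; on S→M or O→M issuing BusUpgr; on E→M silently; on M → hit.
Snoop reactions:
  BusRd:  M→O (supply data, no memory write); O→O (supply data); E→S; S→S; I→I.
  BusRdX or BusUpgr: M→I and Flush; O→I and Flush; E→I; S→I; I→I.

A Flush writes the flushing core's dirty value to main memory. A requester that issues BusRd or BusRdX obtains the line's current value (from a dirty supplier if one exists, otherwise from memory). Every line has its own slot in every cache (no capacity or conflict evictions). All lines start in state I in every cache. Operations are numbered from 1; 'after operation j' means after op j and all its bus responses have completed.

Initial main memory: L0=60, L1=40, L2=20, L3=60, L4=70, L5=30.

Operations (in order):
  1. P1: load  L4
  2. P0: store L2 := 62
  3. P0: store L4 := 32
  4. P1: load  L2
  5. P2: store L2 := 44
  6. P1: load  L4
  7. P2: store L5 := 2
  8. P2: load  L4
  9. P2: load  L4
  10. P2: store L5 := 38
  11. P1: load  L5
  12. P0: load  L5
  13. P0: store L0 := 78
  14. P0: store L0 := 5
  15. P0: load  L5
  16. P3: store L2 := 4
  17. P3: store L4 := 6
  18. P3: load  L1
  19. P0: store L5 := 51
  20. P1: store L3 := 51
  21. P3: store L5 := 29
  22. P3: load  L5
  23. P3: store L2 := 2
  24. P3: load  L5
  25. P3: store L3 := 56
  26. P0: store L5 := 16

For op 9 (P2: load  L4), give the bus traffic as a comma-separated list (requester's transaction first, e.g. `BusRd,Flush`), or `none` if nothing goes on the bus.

bus = none

  op1 P1: load  L4 → I/E/I/I on L4; bus BusRd; mem=70
  op2 P0: store L2 := 62 → M/I/I/I on L2; bus BusRdX; mem=20
  op3 P0: store L4 := 32 → M/I/I/I on L4; bus BusRdX; mem=70
  op4 P1: load  L2 → O/S/I/I on L2; bus BusRd; mem=20
  op5 P2: store L2 := 44 → I/I/M/I on L2; bus BusRdX Flush; mem=62
  op6 P1: load  L4 → O/S/I/I on L4; bus BusRd; mem=70
  op7 P2: store L5 := 2 → I/I/M/I on L5; bus BusRdX; mem=30
  op8 P2: load  L4 → O/S/S/I on L4; bus BusRd; mem=70
  op9 P2: load  L4 → O/S/S/I on L4; bus (none); mem=70
  op10 P2: store L5 := 38 → I/I/M/I on L5; bus (none); mem=30
  op11 P1: load  L5 → I/S/O/I on L5; bus BusRd; mem=30
  op12 P0: load  L5 → S/S/O/I on L5; bus BusRd; mem=30
  op13 P0: store L0 := 78 → M/I/I/I on L0; bus BusRdX; mem=60
  op14 P0: store L0 := 5 → M/I/I/I on L0; bus (none); mem=60
  op15 P0: load  L5 → S/S/O/I on L5; bus (none); mem=30
  op16 P3: store L2 := 4 → I/I/I/M on L2; bus BusRdX Flush; mem=44
  op17 P3: store L4 := 6 → I/I/I/M on L4; bus BusRdX Flush; mem=32
  op18 P3: load  L1 → I/I/I/E on L1; bus BusRd; mem=40
  op19 P0: store L5 := 51 → M/I/I/I on L5; bus BusUpgr Flush; mem=38
  op20 P1: store L3 := 51 → I/M/I/I on L3; bus BusRdX; mem=60
  op21 P3: store L5 := 29 → I/I/I/M on L5; bus BusRdX Flush; mem=51
  op22 P3: load  L5 → I/I/I/M on L5; bus (none); mem=51
  op23 P3: store L2 := 2 → I/I/I/M on L2; bus (none); mem=44
  op24 P3: load  L5 → I/I/I/M on L5; bus (none); mem=51
  op25 P3: store L3 := 56 → I/I/I/M on L3; bus BusRdX Flush; mem=51
  op26 P0: store L5 := 16 → M/I/I/I on L5; bus BusRdX Flush; mem=29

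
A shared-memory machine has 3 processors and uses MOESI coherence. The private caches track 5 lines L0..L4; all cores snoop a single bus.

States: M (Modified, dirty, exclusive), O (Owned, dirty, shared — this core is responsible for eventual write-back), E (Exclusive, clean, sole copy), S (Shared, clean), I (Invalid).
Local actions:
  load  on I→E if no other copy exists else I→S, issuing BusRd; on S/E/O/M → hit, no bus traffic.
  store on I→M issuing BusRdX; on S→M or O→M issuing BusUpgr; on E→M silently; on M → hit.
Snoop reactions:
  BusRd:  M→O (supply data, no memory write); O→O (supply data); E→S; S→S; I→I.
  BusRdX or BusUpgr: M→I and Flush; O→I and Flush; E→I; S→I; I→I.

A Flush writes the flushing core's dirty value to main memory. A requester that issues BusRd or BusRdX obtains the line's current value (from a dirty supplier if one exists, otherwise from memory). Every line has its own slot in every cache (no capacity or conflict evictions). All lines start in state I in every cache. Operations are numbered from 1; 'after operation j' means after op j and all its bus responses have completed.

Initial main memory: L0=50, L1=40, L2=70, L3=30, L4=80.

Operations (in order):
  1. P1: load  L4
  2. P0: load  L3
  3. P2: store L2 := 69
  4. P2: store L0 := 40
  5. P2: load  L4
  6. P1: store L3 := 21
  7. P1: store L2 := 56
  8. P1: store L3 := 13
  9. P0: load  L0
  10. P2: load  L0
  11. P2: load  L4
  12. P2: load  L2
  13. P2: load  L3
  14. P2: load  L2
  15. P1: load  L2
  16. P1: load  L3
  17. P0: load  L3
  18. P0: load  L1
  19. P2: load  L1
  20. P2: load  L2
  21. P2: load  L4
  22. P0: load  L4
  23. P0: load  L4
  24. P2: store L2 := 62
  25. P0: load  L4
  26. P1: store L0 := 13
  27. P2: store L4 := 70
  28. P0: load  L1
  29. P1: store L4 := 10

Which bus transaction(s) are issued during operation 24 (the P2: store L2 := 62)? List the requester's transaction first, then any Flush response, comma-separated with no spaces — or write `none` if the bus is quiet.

step 1: P1: load  L4  ⟶  IEI  (L4)  txn=BusRd  M[L4]=80
step 2: P0: load  L3  ⟶  EII  (L3)  txn=BusRd  M[L3]=30
step 3: P2: store L2 := 69  ⟶  IIM  (L2)  txn=BusRdX  M[L2]=70
step 4: P2: store L0 := 40  ⟶  IIM  (L0)  txn=BusRdX  M[L0]=50
step 5: P2: load  L4  ⟶  ISS  (L4)  txn=BusRd  M[L4]=80
step 6: P1: store L3 := 21  ⟶  IMI  (L3)  txn=BusRdX  M[L3]=30
step 7: P1: store L2 := 56  ⟶  IMI  (L2)  txn=BusRdX+Flush  M[L2]=69
step 8: P1: store L3 := 13  ⟶  IMI  (L3)  txn=∅  M[L3]=30
step 9: P0: load  L0  ⟶  SIO  (L0)  txn=BusRd  M[L0]=50
step 10: P2: load  L0  ⟶  SIO  (L0)  txn=∅  M[L0]=50
step 11: P2: load  L4  ⟶  ISS  (L4)  txn=∅  M[L4]=80
step 12: P2: load  L2  ⟶  IOS  (L2)  txn=BusRd  M[L2]=69
step 13: P2: load  L3  ⟶  IOS  (L3)  txn=BusRd  M[L3]=30
step 14: P2: load  L2  ⟶  IOS  (L2)  txn=∅  M[L2]=69
step 15: P1: load  L2  ⟶  IOS  (L2)  txn=∅  M[L2]=69
step 16: P1: load  L3  ⟶  IOS  (L3)  txn=∅  M[L3]=30
step 17: P0: load  L3  ⟶  SOS  (L3)  txn=BusRd  M[L3]=30
step 18: P0: load  L1  ⟶  EII  (L1)  txn=BusRd  M[L1]=40
step 19: P2: load  L1  ⟶  SIS  (L1)  txn=BusRd  M[L1]=40
step 20: P2: load  L2  ⟶  IOS  (L2)  txn=∅  M[L2]=69
step 21: P2: load  L4  ⟶  ISS  (L4)  txn=∅  M[L4]=80
step 22: P0: load  L4  ⟶  SSS  (L4)  txn=BusRd  M[L4]=80
step 23: P0: load  L4  ⟶  SSS  (L4)  txn=∅  M[L4]=80
step 24: P2: store L2 := 62  ⟶  IIM  (L2)  txn=BusUpgr+Flush  M[L2]=56
step 25: P0: load  L4  ⟶  SSS  (L4)  txn=∅  M[L4]=80
step 26: P1: store L0 := 13  ⟶  IMI  (L0)  txn=BusRdX+Flush  M[L0]=40
step 27: P2: store L4 := 70  ⟶  IIM  (L4)  txn=BusUpgr  M[L4]=80
step 28: P0: load  L1  ⟶  SIS  (L1)  txn=∅  M[L1]=40
step 29: P1: store L4 := 10  ⟶  IMI  (L4)  txn=BusRdX+Flush  M[L4]=70

bus = BusUpgr,Flush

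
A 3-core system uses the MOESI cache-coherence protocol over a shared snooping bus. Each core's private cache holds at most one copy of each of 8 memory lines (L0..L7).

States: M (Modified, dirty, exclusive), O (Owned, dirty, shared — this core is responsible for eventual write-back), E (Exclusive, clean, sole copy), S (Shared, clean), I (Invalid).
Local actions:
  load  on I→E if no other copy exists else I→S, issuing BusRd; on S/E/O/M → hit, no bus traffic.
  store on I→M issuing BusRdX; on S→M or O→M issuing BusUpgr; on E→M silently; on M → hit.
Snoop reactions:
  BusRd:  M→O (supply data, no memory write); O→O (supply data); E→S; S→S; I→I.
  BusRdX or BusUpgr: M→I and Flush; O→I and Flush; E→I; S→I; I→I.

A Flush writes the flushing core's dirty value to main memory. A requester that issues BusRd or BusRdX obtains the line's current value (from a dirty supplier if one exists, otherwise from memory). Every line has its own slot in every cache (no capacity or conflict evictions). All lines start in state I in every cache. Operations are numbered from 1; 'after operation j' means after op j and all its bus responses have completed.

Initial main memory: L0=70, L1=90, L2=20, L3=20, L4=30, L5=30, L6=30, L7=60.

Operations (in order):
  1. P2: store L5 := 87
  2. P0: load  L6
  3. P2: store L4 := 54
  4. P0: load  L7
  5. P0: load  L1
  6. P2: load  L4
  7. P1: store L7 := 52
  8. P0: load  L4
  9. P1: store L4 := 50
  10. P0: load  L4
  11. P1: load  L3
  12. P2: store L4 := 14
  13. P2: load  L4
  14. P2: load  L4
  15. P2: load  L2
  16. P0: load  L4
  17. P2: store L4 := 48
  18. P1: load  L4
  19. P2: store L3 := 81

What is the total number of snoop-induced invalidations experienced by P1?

invalidations = 2

[1] P2: store L5 := 87 | P0:I, P1:I, P2:M(87) | bus: BusRdX
[2] P0: load  L6 | P0:E(30), P1:I, P2:I | bus: BusRd
[3] P2: store L4 := 54 | P0:I, P1:I, P2:M(54) | bus: BusRdX
[4] P0: load  L7 | P0:E(60), P1:I, P2:I | bus: BusRd
[5] P0: load  L1 | P0:E(90), P1:I, P2:I | bus: BusRd
[6] P2: load  L4 | P0:I, P1:I, P2:M(54) | bus: none
[7] P1: store L7 := 52 | P0:I, P1:M(52), P2:I | bus: BusRdX
[8] P0: load  L4 | P0:S(54), P1:I, P2:O(54) | bus: BusRd
[9] P1: store L4 := 50 | P0:I, P1:M(50), P2:I | bus: BusRdX,Flush
[10] P0: load  L4 | P0:S(50), P1:O(50), P2:I | bus: BusRd
[11] P1: load  L3 | P0:I, P1:E(20), P2:I | bus: BusRd
[12] P2: store L4 := 14 | P0:I, P1:I, P2:M(14) | bus: BusRdX,Flush
[13] P2: load  L4 | P0:I, P1:I, P2:M(14) | bus: none
[14] P2: load  L4 | P0:I, P1:I, P2:M(14) | bus: none
[15] P2: load  L2 | P0:I, P1:I, P2:E(20) | bus: BusRd
[16] P0: load  L4 | P0:S(14), P1:I, P2:O(14) | bus: BusRd
[17] P2: store L4 := 48 | P0:I, P1:I, P2:M(48) | bus: BusUpgr
[18] P1: load  L4 | P0:I, P1:S(48), P2:O(48) | bus: BusRd
[19] P2: store L3 := 81 | P0:I, P1:I, P2:M(81) | bus: BusRdX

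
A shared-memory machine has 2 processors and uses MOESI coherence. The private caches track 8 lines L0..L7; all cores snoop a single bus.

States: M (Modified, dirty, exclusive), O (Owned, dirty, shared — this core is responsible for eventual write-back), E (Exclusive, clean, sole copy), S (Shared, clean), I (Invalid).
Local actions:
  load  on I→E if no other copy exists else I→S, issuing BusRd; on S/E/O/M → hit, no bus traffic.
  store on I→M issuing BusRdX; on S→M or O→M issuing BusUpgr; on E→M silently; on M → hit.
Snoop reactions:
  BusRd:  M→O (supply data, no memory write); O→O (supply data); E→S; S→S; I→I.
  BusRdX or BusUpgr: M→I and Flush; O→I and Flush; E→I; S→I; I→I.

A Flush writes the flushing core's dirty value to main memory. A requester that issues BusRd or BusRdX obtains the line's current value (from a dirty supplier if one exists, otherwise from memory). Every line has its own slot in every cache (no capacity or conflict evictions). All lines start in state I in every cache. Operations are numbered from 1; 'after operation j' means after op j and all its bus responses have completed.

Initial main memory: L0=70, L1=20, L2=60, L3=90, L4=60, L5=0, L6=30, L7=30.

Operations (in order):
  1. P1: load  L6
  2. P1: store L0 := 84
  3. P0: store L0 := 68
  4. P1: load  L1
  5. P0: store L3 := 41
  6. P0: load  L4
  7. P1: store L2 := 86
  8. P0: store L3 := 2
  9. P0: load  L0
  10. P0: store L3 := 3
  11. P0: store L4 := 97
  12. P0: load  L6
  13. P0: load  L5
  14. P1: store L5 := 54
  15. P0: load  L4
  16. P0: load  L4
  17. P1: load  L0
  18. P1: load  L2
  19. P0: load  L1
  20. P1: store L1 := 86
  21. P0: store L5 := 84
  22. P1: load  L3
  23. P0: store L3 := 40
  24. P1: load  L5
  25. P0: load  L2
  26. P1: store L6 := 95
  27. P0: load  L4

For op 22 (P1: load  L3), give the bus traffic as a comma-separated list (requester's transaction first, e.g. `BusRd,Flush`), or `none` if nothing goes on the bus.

bus = BusRd

  op1 P1: load  L6 → I/E on L6; bus BusRd; mem=30
  op2 P1: store L0 := 84 → I/M on L0; bus BusRdX; mem=70
  op3 P0: store L0 := 68 → M/I on L0; bus BusRdX Flush; mem=84
  op4 P1: load  L1 → I/E on L1; bus BusRd; mem=20
  op5 P0: store L3 := 41 → M/I on L3; bus BusRdX; mem=90
  op6 P0: load  L4 → E/I on L4; bus BusRd; mem=60
  op7 P1: store L2 := 86 → I/M on L2; bus BusRdX; mem=60
  op8 P0: store L3 := 2 → M/I on L3; bus (none); mem=90
  op9 P0: load  L0 → M/I on L0; bus (none); mem=84
  op10 P0: store L3 := 3 → M/I on L3; bus (none); mem=90
  op11 P0: store L4 := 97 → M/I on L4; bus (none); mem=60
  op12 P0: load  L6 → S/S on L6; bus BusRd; mem=30
  op13 P0: load  L5 → E/I on L5; bus BusRd; mem=0
  op14 P1: store L5 := 54 → I/M on L5; bus BusRdX; mem=0
  op15 P0: load  L4 → M/I on L4; bus (none); mem=60
  op16 P0: load  L4 → M/I on L4; bus (none); mem=60
  op17 P1: load  L0 → O/S on L0; bus BusRd; mem=84
  op18 P1: load  L2 → I/M on L2; bus (none); mem=60
  op19 P0: load  L1 → S/S on L1; bus BusRd; mem=20
  op20 P1: store L1 := 86 → I/M on L1; bus BusUpgr; mem=20
  op21 P0: store L5 := 84 → M/I on L5; bus BusRdX Flush; mem=54
  op22 P1: load  L3 → O/S on L3; bus BusRd; mem=90
  op23 P0: store L3 := 40 → M/I on L3; bus BusUpgr; mem=90
  op24 P1: load  L5 → O/S on L5; bus BusRd; mem=54
  op25 P0: load  L2 → S/O on L2; bus BusRd; mem=60
  op26 P1: store L6 := 95 → I/M on L6; bus BusUpgr; mem=30
  op27 P0: load  L4 → M/I on L4; bus (none); mem=60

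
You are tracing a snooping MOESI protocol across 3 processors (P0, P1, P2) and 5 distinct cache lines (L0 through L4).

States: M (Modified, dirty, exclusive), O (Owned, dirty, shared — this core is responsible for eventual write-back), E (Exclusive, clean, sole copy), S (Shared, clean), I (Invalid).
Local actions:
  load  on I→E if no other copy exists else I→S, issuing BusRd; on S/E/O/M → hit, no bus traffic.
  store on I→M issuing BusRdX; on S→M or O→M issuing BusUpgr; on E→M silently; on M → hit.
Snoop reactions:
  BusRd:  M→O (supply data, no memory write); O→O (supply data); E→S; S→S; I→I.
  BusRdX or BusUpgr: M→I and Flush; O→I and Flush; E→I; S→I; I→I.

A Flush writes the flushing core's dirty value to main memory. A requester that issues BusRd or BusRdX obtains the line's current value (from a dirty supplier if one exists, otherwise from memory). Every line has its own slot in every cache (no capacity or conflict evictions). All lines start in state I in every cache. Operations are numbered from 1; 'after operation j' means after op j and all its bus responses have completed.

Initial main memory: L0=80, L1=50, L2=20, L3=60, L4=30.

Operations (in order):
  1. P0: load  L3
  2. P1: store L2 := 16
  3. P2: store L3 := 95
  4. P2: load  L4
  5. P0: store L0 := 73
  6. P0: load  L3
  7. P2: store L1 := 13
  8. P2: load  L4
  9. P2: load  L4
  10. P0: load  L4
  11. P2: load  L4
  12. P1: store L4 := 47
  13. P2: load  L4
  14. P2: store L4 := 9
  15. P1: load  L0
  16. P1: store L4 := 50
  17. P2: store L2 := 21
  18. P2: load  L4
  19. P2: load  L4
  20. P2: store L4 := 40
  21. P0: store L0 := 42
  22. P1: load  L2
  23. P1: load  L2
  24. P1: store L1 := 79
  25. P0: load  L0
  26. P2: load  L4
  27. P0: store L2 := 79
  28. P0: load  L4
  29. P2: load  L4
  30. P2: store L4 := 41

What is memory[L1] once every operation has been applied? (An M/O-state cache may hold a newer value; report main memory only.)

memory[L1] = 13

1. P0: load  L3  bus=[BusRd]  L3: P0=E P1=I P2=I  mem[L3]=60
2. P1: store L2 := 16  bus=[BusRdX]  L2: P0=I P1=M P2=I  mem[L2]=20
3. P2: store L3 := 95  bus=[BusRdX]  L3: P0=I P1=I P2=M  mem[L3]=60
4. P2: load  L4  bus=[BusRd]  L4: P0=I P1=I P2=E  mem[L4]=30
5. P0: store L0 := 73  bus=[BusRdX]  L0: P0=M P1=I P2=I  mem[L0]=80
6. P0: load  L3  bus=[BusRd]  L3: P0=S P1=I P2=O  mem[L3]=60
7. P2: store L1 := 13  bus=[BusRdX]  L1: P0=I P1=I P2=M  mem[L1]=50
8. P2: load  L4  bus=[-]  L4: P0=I P1=I P2=E  mem[L4]=30
9. P2: load  L4  bus=[-]  L4: P0=I P1=I P2=E  mem[L4]=30
10. P0: load  L4  bus=[BusRd]  L4: P0=S P1=I P2=S  mem[L4]=30
11. P2: load  L4  bus=[-]  L4: P0=S P1=I P2=S  mem[L4]=30
12. P1: store L4 := 47  bus=[BusRdX]  L4: P0=I P1=M P2=I  mem[L4]=30
13. P2: load  L4  bus=[BusRd]  L4: P0=I P1=O P2=S  mem[L4]=30
14. P2: store L4 := 9  bus=[BusUpgr,Flush]  L4: P0=I P1=I P2=M  mem[L4]=47
15. P1: load  L0  bus=[BusRd]  L0: P0=O P1=S P2=I  mem[L0]=80
16. P1: store L4 := 50  bus=[BusRdX,Flush]  L4: P0=I P1=M P2=I  mem[L4]=9
17. P2: store L2 := 21  bus=[BusRdX,Flush]  L2: P0=I P1=I P2=M  mem[L2]=16
18. P2: load  L4  bus=[BusRd]  L4: P0=I P1=O P2=S  mem[L4]=9
19. P2: load  L4  bus=[-]  L4: P0=I P1=O P2=S  mem[L4]=9
20. P2: store L4 := 40  bus=[BusUpgr,Flush]  L4: P0=I P1=I P2=M  mem[L4]=50
21. P0: store L0 := 42  bus=[BusUpgr]  L0: P0=M P1=I P2=I  mem[L0]=80
22. P1: load  L2  bus=[BusRd]  L2: P0=I P1=S P2=O  mem[L2]=16
23. P1: load  L2  bus=[-]  L2: P0=I P1=S P2=O  mem[L2]=16
24. P1: store L1 := 79  bus=[BusRdX,Flush]  L1: P0=I P1=M P2=I  mem[L1]=13
25. P0: load  L0  bus=[-]  L0: P0=M P1=I P2=I  mem[L0]=80
26. P2: load  L4  bus=[-]  L4: P0=I P1=I P2=M  mem[L4]=50
27. P0: store L2 := 79  bus=[BusRdX,Flush]  L2: P0=M P1=I P2=I  mem[L2]=21
28. P0: load  L4  bus=[BusRd]  L4: P0=S P1=I P2=O  mem[L4]=50
29. P2: load  L4  bus=[-]  L4: P0=S P1=I P2=O  mem[L4]=50
30. P2: store L4 := 41  bus=[BusUpgr]  L4: P0=I P1=I P2=M  mem[L4]=50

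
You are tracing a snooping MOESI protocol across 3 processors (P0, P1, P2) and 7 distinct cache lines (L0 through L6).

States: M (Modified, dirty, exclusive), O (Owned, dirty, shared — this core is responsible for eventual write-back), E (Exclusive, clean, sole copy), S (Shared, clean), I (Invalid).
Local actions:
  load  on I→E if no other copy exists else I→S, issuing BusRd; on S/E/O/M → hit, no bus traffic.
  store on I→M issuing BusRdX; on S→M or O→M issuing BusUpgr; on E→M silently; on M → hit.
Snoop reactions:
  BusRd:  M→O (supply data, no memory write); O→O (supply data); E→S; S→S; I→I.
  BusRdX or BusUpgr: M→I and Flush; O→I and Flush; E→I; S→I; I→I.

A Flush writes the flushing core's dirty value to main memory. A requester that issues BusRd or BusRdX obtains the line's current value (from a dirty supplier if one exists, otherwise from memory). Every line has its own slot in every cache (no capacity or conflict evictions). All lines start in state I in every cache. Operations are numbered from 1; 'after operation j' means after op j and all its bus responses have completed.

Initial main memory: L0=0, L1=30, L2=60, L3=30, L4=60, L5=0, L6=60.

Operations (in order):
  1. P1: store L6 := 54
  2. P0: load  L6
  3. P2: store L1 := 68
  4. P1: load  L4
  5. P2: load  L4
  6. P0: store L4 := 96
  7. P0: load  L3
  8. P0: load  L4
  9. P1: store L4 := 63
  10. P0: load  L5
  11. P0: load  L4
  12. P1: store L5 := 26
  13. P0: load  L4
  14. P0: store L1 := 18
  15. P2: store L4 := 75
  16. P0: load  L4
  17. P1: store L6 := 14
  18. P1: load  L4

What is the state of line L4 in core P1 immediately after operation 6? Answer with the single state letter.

state = I

1. P1: store L6 := 54  bus=[BusRdX]  L6: P0=I P1=M P2=I  mem[L6]=60
2. P0: load  L6  bus=[BusRd]  L6: P0=S P1=O P2=I  mem[L6]=60
3. P2: store L1 := 68  bus=[BusRdX]  L1: P0=I P1=I P2=M  mem[L1]=30
4. P1: load  L4  bus=[BusRd]  L4: P0=I P1=E P2=I  mem[L4]=60
5. P2: load  L4  bus=[BusRd]  L4: P0=I P1=S P2=S  mem[L4]=60
6. P0: store L4 := 96  bus=[BusRdX]  L4: P0=M P1=I P2=I  mem[L4]=60
7. P0: load  L3  bus=[BusRd]  L3: P0=E P1=I P2=I  mem[L3]=30
8. P0: load  L4  bus=[-]  L4: P0=M P1=I P2=I  mem[L4]=60
9. P1: store L4 := 63  bus=[BusRdX,Flush]  L4: P0=I P1=M P2=I  mem[L4]=96
10. P0: load  L5  bus=[BusRd]  L5: P0=E P1=I P2=I  mem[L5]=0
11. P0: load  L4  bus=[BusRd]  L4: P0=S P1=O P2=I  mem[L4]=96
12. P1: store L5 := 26  bus=[BusRdX]  L5: P0=I P1=M P2=I  mem[L5]=0
13. P0: load  L4  bus=[-]  L4: P0=S P1=O P2=I  mem[L4]=96
14. P0: store L1 := 18  bus=[BusRdX,Flush]  L1: P0=M P1=I P2=I  mem[L1]=68
15. P2: store L4 := 75  bus=[BusRdX,Flush]  L4: P0=I P1=I P2=M  mem[L4]=63
16. P0: load  L4  bus=[BusRd]  L4: P0=S P1=I P2=O  mem[L4]=63
17. P1: store L6 := 14  bus=[BusUpgr]  L6: P0=I P1=M P2=I  mem[L6]=60
18. P1: load  L4  bus=[BusRd]  L4: P0=S P1=S P2=O  mem[L4]=63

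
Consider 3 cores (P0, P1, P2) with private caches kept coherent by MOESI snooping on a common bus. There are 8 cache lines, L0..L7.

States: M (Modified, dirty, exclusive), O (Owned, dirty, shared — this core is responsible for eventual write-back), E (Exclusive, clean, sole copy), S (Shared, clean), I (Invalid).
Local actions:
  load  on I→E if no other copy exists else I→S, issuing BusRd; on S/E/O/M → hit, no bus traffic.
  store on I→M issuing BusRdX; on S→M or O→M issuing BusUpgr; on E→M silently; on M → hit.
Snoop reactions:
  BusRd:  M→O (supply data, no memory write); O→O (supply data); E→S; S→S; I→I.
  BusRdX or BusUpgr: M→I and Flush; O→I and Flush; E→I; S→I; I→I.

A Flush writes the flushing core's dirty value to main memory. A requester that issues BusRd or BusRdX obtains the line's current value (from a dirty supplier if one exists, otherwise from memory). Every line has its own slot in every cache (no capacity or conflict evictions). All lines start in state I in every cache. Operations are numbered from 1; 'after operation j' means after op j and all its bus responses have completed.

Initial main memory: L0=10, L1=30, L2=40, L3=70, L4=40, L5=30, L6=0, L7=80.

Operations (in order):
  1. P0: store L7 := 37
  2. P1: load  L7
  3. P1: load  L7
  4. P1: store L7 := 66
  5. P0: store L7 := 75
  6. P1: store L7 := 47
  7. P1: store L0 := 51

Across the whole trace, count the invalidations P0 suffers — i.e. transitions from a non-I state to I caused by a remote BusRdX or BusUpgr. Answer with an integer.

  op1 P0: store L7 := 37 → M/I/I on L7; bus BusRdX; mem=80
  op2 P1: load  L7 → O/S/I on L7; bus BusRd; mem=80
  op3 P1: load  L7 → O/S/I on L7; bus (none); mem=80
  op4 P1: store L7 := 66 → I/M/I on L7; bus BusUpgr Flush; mem=37
  op5 P0: store L7 := 75 → M/I/I on L7; bus BusRdX Flush; mem=66
  op6 P1: store L7 := 47 → I/M/I on L7; bus BusRdX Flush; mem=75
  op7 P1: store L0 := 51 → I/M/I on L0; bus BusRdX; mem=10

invalidations = 2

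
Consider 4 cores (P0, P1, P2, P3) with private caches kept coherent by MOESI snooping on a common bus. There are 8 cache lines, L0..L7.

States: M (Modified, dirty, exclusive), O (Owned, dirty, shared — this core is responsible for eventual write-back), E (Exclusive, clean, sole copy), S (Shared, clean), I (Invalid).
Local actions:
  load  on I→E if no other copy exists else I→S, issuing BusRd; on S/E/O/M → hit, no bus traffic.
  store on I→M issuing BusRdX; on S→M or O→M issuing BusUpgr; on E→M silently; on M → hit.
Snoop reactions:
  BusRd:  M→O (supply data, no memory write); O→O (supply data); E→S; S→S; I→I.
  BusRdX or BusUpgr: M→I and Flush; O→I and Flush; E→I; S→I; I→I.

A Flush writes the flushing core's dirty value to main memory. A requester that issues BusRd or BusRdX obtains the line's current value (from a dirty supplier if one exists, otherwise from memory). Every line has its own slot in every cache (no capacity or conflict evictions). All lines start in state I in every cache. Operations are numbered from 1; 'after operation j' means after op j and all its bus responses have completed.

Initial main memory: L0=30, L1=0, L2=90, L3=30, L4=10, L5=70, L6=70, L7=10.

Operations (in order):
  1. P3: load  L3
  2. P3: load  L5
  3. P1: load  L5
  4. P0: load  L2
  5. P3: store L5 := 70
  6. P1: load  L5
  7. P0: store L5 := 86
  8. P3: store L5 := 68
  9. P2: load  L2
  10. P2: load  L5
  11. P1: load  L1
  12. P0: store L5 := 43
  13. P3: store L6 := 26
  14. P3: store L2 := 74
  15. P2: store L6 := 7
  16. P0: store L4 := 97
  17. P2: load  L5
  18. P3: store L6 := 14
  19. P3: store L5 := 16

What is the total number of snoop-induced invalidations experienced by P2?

[1] P3: load  L3 | P0:I, P1:I, P2:I, P3:E(30) | bus: BusRd
[2] P3: load  L5 | P0:I, P1:I, P2:I, P3:E(70) | bus: BusRd
[3] P1: load  L5 | P0:I, P1:S(70), P2:I, P3:S(70) | bus: BusRd
[4] P0: load  L2 | P0:E(90), P1:I, P2:I, P3:I | bus: BusRd
[5] P3: store L5 := 70 | P0:I, P1:I, P2:I, P3:M(70) | bus: BusUpgr
[6] P1: load  L5 | P0:I, P1:S(70), P2:I, P3:O(70) | bus: BusRd
[7] P0: store L5 := 86 | P0:M(86), P1:I, P2:I, P3:I | bus: BusRdX,Flush
[8] P3: store L5 := 68 | P0:I, P1:I, P2:I, P3:M(68) | bus: BusRdX,Flush
[9] P2: load  L2 | P0:S(90), P1:I, P2:S(90), P3:I | bus: BusRd
[10] P2: load  L5 | P0:I, P1:I, P2:S(68), P3:O(68) | bus: BusRd
[11] P1: load  L1 | P0:I, P1:E(0), P2:I, P3:I | bus: BusRd
[12] P0: store L5 := 43 | P0:M(43), P1:I, P2:I, P3:I | bus: BusRdX,Flush
[13] P3: store L6 := 26 | P0:I, P1:I, P2:I, P3:M(26) | bus: BusRdX
[14] P3: store L2 := 74 | P0:I, P1:I, P2:I, P3:M(74) | bus: BusRdX
[15] P2: store L6 := 7 | P0:I, P1:I, P2:M(7), P3:I | bus: BusRdX,Flush
[16] P0: store L4 := 97 | P0:M(97), P1:I, P2:I, P3:I | bus: BusRdX
[17] P2: load  L5 | P0:O(43), P1:I, P2:S(43), P3:I | bus: BusRd
[18] P3: store L6 := 14 | P0:I, P1:I, P2:I, P3:M(14) | bus: BusRdX,Flush
[19] P3: store L5 := 16 | P0:I, P1:I, P2:I, P3:M(16) | bus: BusRdX,Flush

invalidations = 4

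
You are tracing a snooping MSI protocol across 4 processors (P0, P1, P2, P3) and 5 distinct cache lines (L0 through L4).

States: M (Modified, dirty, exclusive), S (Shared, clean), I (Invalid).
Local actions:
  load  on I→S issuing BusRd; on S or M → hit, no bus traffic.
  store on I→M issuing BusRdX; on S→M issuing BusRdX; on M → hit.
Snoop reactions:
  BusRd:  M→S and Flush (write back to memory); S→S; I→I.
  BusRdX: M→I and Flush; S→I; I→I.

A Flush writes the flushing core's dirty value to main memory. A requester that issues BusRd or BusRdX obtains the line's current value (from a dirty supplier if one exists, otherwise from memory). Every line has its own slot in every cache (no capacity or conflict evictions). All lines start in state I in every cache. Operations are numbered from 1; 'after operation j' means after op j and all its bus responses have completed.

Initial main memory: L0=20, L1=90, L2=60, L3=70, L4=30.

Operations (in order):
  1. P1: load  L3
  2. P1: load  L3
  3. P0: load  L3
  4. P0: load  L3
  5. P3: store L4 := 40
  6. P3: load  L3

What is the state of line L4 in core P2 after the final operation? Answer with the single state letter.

step 1: P1: load  L3  ⟶  ISII  (L3)  txn=BusRd  M[L3]=70
step 2: P1: load  L3  ⟶  ISII  (L3)  txn=∅  M[L3]=70
step 3: P0: load  L3  ⟶  SSII  (L3)  txn=BusRd  M[L3]=70
step 4: P0: load  L3  ⟶  SSII  (L3)  txn=∅  M[L3]=70
step 5: P3: store L4 := 40  ⟶  IIIM  (L4)  txn=BusRdX  M[L4]=30
step 6: P3: load  L3  ⟶  SSIS  (L3)  txn=BusRd  M[L3]=70

state = I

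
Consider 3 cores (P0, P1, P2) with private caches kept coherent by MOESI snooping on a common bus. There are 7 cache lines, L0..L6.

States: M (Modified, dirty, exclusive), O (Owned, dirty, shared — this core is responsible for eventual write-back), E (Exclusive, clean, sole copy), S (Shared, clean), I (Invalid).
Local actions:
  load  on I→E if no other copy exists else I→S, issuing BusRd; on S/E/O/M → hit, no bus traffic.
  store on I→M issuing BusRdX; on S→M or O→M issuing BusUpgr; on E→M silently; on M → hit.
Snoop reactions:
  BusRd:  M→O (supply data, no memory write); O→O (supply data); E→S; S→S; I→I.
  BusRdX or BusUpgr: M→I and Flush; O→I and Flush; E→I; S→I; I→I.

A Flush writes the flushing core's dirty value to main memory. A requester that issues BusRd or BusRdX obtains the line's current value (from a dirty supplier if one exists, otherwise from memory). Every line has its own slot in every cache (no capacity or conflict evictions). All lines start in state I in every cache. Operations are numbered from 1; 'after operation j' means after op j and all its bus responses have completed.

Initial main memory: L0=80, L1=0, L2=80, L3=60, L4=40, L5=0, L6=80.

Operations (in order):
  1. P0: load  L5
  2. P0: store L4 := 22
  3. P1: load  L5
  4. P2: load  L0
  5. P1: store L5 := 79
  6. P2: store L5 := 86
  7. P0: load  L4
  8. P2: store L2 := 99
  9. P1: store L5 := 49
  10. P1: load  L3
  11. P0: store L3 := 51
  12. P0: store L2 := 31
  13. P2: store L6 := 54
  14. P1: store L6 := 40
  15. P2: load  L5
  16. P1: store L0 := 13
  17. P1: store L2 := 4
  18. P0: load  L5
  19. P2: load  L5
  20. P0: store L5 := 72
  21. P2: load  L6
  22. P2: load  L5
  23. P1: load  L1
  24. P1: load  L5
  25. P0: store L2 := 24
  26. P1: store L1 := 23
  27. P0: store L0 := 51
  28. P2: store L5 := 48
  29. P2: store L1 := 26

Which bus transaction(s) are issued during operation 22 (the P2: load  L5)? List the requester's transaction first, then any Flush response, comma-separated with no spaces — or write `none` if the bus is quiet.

[1] P0: load  L5 | P0:E(0), P1:I, P2:I | bus: BusRd
[2] P0: store L4 := 22 | P0:M(22), P1:I, P2:I | bus: BusRdX
[3] P1: load  L5 | P0:S(0), P1:S(0), P2:I | bus: BusRd
[4] P2: load  L0 | P0:I, P1:I, P2:E(80) | bus: BusRd
[5] P1: store L5 := 79 | P0:I, P1:M(79), P2:I | bus: BusUpgr
[6] P2: store L5 := 86 | P0:I, P1:I, P2:M(86) | bus: BusRdX,Flush
[7] P0: load  L4 | P0:M(22), P1:I, P2:I | bus: none
[8] P2: store L2 := 99 | P0:I, P1:I, P2:M(99) | bus: BusRdX
[9] P1: store L5 := 49 | P0:I, P1:M(49), P2:I | bus: BusRdX,Flush
[10] P1: load  L3 | P0:I, P1:E(60), P2:I | bus: BusRd
[11] P0: store L3 := 51 | P0:M(51), P1:I, P2:I | bus: BusRdX
[12] P0: store L2 := 31 | P0:M(31), P1:I, P2:I | bus: BusRdX,Flush
[13] P2: store L6 := 54 | P0:I, P1:I, P2:M(54) | bus: BusRdX
[14] P1: store L6 := 40 | P0:I, P1:M(40), P2:I | bus: BusRdX,Flush
[15] P2: load  L5 | P0:I, P1:O(49), P2:S(49) | bus: BusRd
[16] P1: store L0 := 13 | P0:I, P1:M(13), P2:I | bus: BusRdX
[17] P1: store L2 := 4 | P0:I, P1:M(4), P2:I | bus: BusRdX,Flush
[18] P0: load  L5 | P0:S(49), P1:O(49), P2:S(49) | bus: BusRd
[19] P2: load  L5 | P0:S(49), P1:O(49), P2:S(49) | bus: none
[20] P0: store L5 := 72 | P0:M(72), P1:I, P2:I | bus: BusUpgr,Flush
[21] P2: load  L6 | P0:I, P1:O(40), P2:S(40) | bus: BusRd
[22] P2: load  L5 | P0:O(72), P1:I, P2:S(72) | bus: BusRd
[23] P1: load  L1 | P0:I, P1:E(0), P2:I | bus: BusRd
[24] P1: load  L5 | P0:O(72), P1:S(72), P2:S(72) | bus: BusRd
[25] P0: store L2 := 24 | P0:M(24), P1:I, P2:I | bus: BusRdX,Flush
[26] P1: store L1 := 23 | P0:I, P1:M(23), P2:I | bus: none
[27] P0: store L0 := 51 | P0:M(51), P1:I, P2:I | bus: BusRdX,Flush
[28] P2: store L5 := 48 | P0:I, P1:I, P2:M(48) | bus: BusUpgr,Flush
[29] P2: store L1 := 26 | P0:I, P1:I, P2:M(26) | bus: BusRdX,Flush

bus = BusRd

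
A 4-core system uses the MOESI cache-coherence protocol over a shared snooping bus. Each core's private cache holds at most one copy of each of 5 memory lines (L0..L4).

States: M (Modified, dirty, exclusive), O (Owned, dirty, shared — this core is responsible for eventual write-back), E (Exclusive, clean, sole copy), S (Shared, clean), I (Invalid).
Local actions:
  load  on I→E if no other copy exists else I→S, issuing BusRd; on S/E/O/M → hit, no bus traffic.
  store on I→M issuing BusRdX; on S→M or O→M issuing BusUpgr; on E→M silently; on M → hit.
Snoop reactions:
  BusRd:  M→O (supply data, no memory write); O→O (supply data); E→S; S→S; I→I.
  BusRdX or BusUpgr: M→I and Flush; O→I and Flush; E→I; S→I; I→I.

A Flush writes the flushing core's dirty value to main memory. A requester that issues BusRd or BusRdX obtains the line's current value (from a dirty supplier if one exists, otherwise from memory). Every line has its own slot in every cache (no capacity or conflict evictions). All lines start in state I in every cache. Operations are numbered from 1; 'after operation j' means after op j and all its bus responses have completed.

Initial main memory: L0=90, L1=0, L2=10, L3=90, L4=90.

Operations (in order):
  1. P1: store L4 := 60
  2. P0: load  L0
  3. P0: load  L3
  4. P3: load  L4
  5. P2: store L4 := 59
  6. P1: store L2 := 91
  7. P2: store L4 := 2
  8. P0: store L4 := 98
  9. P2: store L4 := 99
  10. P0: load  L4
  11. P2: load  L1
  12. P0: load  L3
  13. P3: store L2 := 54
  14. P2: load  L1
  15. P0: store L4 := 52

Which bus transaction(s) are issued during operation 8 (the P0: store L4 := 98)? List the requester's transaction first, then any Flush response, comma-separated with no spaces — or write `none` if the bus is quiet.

  op1 P1: store L4 := 60 → I/M/I/I on L4; bus BusRdX; mem=90
  op2 P0: load  L0 → E/I/I/I on L0; bus BusRd; mem=90
  op3 P0: load  L3 → E/I/I/I on L3; bus BusRd; mem=90
  op4 P3: load  L4 → I/O/I/S on L4; bus BusRd; mem=90
  op5 P2: store L4 := 59 → I/I/M/I on L4; bus BusRdX Flush; mem=60
  op6 P1: store L2 := 91 → I/M/I/I on L2; bus BusRdX; mem=10
  op7 P2: store L4 := 2 → I/I/M/I on L4; bus (none); mem=60
  op8 P0: store L4 := 98 → M/I/I/I on L4; bus BusRdX Flush; mem=2
  op9 P2: store L4 := 99 → I/I/M/I on L4; bus BusRdX Flush; mem=98
  op10 P0: load  L4 → S/I/O/I on L4; bus BusRd; mem=98
  op11 P2: load  L1 → I/I/E/I on L1; bus BusRd; mem=0
  op12 P0: load  L3 → E/I/I/I on L3; bus (none); mem=90
  op13 P3: store L2 := 54 → I/I/I/M on L2; bus BusRdX Flush; mem=91
  op14 P2: load  L1 → I/I/E/I on L1; bus (none); mem=0
  op15 P0: store L4 := 52 → M/I/I/I on L4; bus BusUpgr Flush; mem=99

bus = BusRdX,Flush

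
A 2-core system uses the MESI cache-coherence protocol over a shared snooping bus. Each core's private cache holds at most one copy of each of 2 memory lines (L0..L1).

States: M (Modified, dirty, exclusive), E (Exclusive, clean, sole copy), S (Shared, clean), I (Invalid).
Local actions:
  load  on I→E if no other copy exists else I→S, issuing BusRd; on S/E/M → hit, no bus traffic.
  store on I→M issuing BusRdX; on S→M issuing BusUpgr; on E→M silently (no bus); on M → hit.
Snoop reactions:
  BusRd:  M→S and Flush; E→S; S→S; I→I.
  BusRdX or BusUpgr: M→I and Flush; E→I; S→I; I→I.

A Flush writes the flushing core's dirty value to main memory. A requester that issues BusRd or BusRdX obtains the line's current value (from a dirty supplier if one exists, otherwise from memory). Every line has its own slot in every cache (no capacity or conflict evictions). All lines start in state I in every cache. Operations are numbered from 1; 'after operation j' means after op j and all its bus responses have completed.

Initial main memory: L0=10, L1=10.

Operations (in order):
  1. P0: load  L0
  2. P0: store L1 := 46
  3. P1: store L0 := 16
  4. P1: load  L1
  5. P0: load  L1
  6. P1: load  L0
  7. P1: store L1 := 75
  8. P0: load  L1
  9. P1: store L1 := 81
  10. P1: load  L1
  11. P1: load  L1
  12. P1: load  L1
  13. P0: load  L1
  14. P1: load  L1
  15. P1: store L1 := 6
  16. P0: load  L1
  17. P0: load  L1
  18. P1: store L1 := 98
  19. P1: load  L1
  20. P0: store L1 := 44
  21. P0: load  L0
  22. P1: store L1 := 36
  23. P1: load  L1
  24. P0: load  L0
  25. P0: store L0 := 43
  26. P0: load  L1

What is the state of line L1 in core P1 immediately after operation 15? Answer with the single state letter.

  op1 P0: load  L0 → E/I on L0; bus BusRd; mem=10
  op2 P0: store L1 := 46 → M/I on L1; bus BusRdX; mem=10
  op3 P1: store L0 := 16 → I/M on L0; bus BusRdX; mem=10
  op4 P1: load  L1 → S/S on L1; bus BusRd Flush; mem=46
  op5 P0: load  L1 → S/S on L1; bus (none); mem=46
  op6 P1: load  L0 → I/M on L0; bus (none); mem=10
  op7 P1: store L1 := 75 → I/M on L1; bus BusUpgr; mem=46
  op8 P0: load  L1 → S/S on L1; bus BusRd Flush; mem=75
  op9 P1: store L1 := 81 → I/M on L1; bus BusUpgr; mem=75
  op10 P1: load  L1 → I/M on L1; bus (none); mem=75
  op11 P1: load  L1 → I/M on L1; bus (none); mem=75
  op12 P1: load  L1 → I/M on L1; bus (none); mem=75
  op13 P0: load  L1 → S/S on L1; bus BusRd Flush; mem=81
  op14 P1: load  L1 → S/S on L1; bus (none); mem=81
  op15 P1: store L1 := 6 → I/M on L1; bus BusUpgr; mem=81
  op16 P0: load  L1 → S/S on L1; bus BusRd Flush; mem=6
  op17 P0: load  L1 → S/S on L1; bus (none); mem=6
  op18 P1: store L1 := 98 → I/M on L1; bus BusUpgr; mem=6
  op19 P1: load  L1 → I/M on L1; bus (none); mem=6
  op20 P0: store L1 := 44 → M/I on L1; bus BusRdX Flush; mem=98
  op21 P0: load  L0 → S/S on L0; bus BusRd Flush; mem=16
  op22 P1: store L1 := 36 → I/M on L1; bus BusRdX Flush; mem=44
  op23 P1: load  L1 → I/M on L1; bus (none); mem=44
  op24 P0: load  L0 → S/S on L0; bus (none); mem=16
  op25 P0: store L0 := 43 → M/I on L0; bus BusUpgr; mem=16
  op26 P0: load  L1 → S/S on L1; bus BusRd Flush; mem=36

state = M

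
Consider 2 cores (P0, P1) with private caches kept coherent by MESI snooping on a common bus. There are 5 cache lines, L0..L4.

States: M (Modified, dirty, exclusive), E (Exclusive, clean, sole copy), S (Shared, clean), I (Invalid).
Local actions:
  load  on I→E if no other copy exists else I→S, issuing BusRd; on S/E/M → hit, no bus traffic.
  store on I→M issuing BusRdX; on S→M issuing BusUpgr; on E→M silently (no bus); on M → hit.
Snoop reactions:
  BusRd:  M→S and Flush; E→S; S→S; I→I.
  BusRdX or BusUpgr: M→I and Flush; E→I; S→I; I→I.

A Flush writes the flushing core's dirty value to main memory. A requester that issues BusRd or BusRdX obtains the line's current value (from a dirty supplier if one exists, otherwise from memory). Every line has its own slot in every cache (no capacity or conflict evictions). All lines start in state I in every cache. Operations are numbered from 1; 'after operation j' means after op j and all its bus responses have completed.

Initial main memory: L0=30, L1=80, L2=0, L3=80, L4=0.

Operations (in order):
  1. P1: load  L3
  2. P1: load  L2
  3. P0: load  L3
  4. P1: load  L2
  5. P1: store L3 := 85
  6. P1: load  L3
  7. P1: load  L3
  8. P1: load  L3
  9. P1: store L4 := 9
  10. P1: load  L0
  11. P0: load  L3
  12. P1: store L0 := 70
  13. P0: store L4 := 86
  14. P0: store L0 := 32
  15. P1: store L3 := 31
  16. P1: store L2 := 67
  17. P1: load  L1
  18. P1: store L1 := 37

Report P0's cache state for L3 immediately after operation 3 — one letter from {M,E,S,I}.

state = S

step 1: P1: load  L3  ⟶  IE  (L3)  txn=BusRd  M[L3]=80
step 2: P1: load  L2  ⟶  IE  (L2)  txn=BusRd  M[L2]=0
step 3: P0: load  L3  ⟶  SS  (L3)  txn=BusRd  M[L3]=80
step 4: P1: load  L2  ⟶  IE  (L2)  txn=∅  M[L2]=0
step 5: P1: store L3 := 85  ⟶  IM  (L3)  txn=BusUpgr  M[L3]=80
step 6: P1: load  L3  ⟶  IM  (L3)  txn=∅  M[L3]=80
step 7: P1: load  L3  ⟶  IM  (L3)  txn=∅  M[L3]=80
step 8: P1: load  L3  ⟶  IM  (L3)  txn=∅  M[L3]=80
step 9: P1: store L4 := 9  ⟶  IM  (L4)  txn=BusRdX  M[L4]=0
step 10: P1: load  L0  ⟶  IE  (L0)  txn=BusRd  M[L0]=30
step 11: P0: load  L3  ⟶  SS  (L3)  txn=BusRd+Flush  M[L3]=85
step 12: P1: store L0 := 70  ⟶  IM  (L0)  txn=∅  M[L0]=30
step 13: P0: store L4 := 86  ⟶  MI  (L4)  txn=BusRdX+Flush  M[L4]=9
step 14: P0: store L0 := 32  ⟶  MI  (L0)  txn=BusRdX+Flush  M[L0]=70
step 15: P1: store L3 := 31  ⟶  IM  (L3)  txn=BusUpgr  M[L3]=85
step 16: P1: store L2 := 67  ⟶  IM  (L2)  txn=∅  M[L2]=0
step 17: P1: load  L1  ⟶  IE  (L1)  txn=BusRd  M[L1]=80
step 18: P1: store L1 := 37  ⟶  IM  (L1)  txn=∅  M[L1]=80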